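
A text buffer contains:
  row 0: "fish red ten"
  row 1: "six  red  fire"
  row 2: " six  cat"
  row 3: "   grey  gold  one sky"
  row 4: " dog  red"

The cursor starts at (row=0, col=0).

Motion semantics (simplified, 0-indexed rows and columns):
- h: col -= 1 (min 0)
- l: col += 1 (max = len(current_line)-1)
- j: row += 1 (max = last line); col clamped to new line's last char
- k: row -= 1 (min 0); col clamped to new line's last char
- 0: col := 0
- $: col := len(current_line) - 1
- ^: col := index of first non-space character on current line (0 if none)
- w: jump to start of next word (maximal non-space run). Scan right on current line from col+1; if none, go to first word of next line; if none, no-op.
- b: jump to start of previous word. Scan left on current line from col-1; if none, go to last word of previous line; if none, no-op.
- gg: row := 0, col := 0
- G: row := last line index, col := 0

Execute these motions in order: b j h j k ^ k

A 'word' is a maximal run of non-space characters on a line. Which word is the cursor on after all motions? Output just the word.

Answer: fish

Derivation:
After 1 (b): row=0 col=0 char='f'
After 2 (j): row=1 col=0 char='s'
After 3 (h): row=1 col=0 char='s'
After 4 (j): row=2 col=0 char='_'
After 5 (k): row=1 col=0 char='s'
After 6 (^): row=1 col=0 char='s'
After 7 (k): row=0 col=0 char='f'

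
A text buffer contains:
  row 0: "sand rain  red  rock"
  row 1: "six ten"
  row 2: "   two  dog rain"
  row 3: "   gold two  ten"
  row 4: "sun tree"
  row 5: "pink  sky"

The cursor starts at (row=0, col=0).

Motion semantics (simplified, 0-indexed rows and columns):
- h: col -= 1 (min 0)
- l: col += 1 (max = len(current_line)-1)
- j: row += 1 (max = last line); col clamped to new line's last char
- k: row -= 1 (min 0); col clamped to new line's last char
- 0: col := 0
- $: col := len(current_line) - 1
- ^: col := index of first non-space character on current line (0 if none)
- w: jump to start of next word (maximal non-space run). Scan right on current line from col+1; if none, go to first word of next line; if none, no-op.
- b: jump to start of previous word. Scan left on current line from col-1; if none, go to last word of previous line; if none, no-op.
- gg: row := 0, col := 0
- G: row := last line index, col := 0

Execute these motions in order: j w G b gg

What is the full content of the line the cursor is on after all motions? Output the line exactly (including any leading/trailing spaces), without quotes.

After 1 (j): row=1 col=0 char='s'
After 2 (w): row=1 col=4 char='t'
After 3 (G): row=5 col=0 char='p'
After 4 (b): row=4 col=4 char='t'
After 5 (gg): row=0 col=0 char='s'

Answer: sand rain  red  rock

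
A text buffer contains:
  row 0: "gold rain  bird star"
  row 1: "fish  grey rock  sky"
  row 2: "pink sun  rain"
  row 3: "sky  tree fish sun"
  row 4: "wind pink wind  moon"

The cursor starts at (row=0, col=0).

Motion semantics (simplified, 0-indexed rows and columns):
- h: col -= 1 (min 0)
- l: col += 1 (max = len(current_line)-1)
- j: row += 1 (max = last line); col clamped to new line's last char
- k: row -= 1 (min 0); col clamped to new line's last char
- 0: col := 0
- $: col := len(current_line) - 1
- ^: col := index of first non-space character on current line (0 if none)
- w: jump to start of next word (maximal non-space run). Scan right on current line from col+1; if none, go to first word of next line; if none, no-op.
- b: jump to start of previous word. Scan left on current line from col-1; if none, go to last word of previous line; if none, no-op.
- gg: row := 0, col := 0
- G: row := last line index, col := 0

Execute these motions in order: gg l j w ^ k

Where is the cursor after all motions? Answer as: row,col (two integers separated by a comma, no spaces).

After 1 (gg): row=0 col=0 char='g'
After 2 (l): row=0 col=1 char='o'
After 3 (j): row=1 col=1 char='i'
After 4 (w): row=1 col=6 char='g'
After 5 (^): row=1 col=0 char='f'
After 6 (k): row=0 col=0 char='g'

Answer: 0,0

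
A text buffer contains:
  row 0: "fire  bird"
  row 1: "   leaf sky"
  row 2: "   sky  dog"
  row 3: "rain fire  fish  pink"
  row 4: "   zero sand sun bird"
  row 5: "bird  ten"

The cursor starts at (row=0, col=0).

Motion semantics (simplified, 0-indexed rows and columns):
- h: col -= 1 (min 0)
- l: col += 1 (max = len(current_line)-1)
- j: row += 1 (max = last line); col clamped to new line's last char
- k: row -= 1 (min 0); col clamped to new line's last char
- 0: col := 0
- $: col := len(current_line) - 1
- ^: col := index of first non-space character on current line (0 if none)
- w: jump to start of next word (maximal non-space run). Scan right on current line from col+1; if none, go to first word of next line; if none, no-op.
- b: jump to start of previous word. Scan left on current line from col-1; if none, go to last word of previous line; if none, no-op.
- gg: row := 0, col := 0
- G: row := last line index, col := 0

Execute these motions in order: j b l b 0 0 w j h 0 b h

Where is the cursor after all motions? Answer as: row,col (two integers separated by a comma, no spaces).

Answer: 0,5

Derivation:
After 1 (j): row=1 col=0 char='_'
After 2 (b): row=0 col=6 char='b'
After 3 (l): row=0 col=7 char='i'
After 4 (b): row=0 col=6 char='b'
After 5 (0): row=0 col=0 char='f'
After 6 (0): row=0 col=0 char='f'
After 7 (w): row=0 col=6 char='b'
After 8 (j): row=1 col=6 char='f'
After 9 (h): row=1 col=5 char='a'
After 10 (0): row=1 col=0 char='_'
After 11 (b): row=0 col=6 char='b'
After 12 (h): row=0 col=5 char='_'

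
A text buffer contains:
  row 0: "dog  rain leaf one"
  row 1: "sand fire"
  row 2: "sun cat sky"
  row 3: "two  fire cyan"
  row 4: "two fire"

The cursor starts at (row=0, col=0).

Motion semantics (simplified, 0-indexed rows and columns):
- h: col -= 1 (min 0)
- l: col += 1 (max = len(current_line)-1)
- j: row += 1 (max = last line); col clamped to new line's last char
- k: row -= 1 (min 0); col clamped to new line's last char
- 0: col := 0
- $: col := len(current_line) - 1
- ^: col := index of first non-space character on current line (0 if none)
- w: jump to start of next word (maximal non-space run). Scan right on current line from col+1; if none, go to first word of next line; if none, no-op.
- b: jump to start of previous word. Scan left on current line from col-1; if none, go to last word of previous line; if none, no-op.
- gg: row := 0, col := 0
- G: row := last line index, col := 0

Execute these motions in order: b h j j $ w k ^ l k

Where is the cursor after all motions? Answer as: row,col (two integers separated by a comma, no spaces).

After 1 (b): row=0 col=0 char='d'
After 2 (h): row=0 col=0 char='d'
After 3 (j): row=1 col=0 char='s'
After 4 (j): row=2 col=0 char='s'
After 5 ($): row=2 col=10 char='y'
After 6 (w): row=3 col=0 char='t'
After 7 (k): row=2 col=0 char='s'
After 8 (^): row=2 col=0 char='s'
After 9 (l): row=2 col=1 char='u'
After 10 (k): row=1 col=1 char='a'

Answer: 1,1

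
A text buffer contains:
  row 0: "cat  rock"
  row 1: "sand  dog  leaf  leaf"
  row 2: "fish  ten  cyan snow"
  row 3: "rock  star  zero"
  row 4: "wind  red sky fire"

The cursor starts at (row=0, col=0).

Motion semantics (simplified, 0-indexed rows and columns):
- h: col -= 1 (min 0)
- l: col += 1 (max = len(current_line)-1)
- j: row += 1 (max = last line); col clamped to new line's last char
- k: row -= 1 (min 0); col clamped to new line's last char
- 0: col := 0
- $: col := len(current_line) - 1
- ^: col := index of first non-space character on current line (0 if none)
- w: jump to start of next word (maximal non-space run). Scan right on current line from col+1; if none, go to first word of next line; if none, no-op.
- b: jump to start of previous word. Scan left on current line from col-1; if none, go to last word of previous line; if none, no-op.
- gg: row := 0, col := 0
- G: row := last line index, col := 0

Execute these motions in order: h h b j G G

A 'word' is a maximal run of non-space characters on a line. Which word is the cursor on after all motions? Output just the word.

Answer: wind

Derivation:
After 1 (h): row=0 col=0 char='c'
After 2 (h): row=0 col=0 char='c'
After 3 (b): row=0 col=0 char='c'
After 4 (j): row=1 col=0 char='s'
After 5 (G): row=4 col=0 char='w'
After 6 (G): row=4 col=0 char='w'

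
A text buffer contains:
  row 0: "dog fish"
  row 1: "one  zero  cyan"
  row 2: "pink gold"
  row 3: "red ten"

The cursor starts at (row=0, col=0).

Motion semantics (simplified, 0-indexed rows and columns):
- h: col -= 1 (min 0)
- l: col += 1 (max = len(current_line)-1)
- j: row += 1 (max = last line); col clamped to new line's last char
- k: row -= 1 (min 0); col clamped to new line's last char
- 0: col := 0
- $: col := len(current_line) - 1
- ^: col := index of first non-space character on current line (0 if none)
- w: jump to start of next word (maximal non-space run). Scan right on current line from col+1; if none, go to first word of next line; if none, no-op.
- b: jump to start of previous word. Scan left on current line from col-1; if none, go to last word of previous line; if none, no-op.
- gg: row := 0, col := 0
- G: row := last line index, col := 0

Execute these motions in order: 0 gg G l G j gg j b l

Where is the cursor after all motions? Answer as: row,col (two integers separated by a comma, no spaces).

After 1 (0): row=0 col=0 char='d'
After 2 (gg): row=0 col=0 char='d'
After 3 (G): row=3 col=0 char='r'
After 4 (l): row=3 col=1 char='e'
After 5 (G): row=3 col=0 char='r'
After 6 (j): row=3 col=0 char='r'
After 7 (gg): row=0 col=0 char='d'
After 8 (j): row=1 col=0 char='o'
After 9 (b): row=0 col=4 char='f'
After 10 (l): row=0 col=5 char='i'

Answer: 0,5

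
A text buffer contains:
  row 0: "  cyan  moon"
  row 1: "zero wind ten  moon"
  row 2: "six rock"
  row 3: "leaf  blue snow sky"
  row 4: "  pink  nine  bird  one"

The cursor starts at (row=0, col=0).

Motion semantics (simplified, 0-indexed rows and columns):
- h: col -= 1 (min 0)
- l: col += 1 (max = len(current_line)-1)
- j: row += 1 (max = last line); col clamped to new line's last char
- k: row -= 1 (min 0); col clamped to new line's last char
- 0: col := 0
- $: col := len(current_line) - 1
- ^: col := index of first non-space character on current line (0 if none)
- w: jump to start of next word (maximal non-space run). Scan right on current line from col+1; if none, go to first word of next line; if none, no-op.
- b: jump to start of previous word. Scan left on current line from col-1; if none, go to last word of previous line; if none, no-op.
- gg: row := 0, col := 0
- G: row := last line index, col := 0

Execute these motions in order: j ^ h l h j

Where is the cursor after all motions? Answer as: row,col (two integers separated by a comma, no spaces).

After 1 (j): row=1 col=0 char='z'
After 2 (^): row=1 col=0 char='z'
After 3 (h): row=1 col=0 char='z'
After 4 (l): row=1 col=1 char='e'
After 5 (h): row=1 col=0 char='z'
After 6 (j): row=2 col=0 char='s'

Answer: 2,0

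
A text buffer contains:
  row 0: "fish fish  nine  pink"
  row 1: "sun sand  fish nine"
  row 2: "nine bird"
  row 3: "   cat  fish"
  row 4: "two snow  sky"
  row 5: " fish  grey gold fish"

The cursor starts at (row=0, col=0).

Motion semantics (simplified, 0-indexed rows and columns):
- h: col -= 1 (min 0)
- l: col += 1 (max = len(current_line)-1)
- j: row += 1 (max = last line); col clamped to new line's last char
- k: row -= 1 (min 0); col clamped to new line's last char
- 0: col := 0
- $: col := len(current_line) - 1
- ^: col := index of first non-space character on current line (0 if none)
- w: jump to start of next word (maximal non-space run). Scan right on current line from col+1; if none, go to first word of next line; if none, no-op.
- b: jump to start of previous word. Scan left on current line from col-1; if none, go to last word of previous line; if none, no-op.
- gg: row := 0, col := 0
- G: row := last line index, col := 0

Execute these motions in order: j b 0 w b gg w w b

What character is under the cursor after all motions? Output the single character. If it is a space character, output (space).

After 1 (j): row=1 col=0 char='s'
After 2 (b): row=0 col=17 char='p'
After 3 (0): row=0 col=0 char='f'
After 4 (w): row=0 col=5 char='f'
After 5 (b): row=0 col=0 char='f'
After 6 (gg): row=0 col=0 char='f'
After 7 (w): row=0 col=5 char='f'
After 8 (w): row=0 col=11 char='n'
After 9 (b): row=0 col=5 char='f'

Answer: f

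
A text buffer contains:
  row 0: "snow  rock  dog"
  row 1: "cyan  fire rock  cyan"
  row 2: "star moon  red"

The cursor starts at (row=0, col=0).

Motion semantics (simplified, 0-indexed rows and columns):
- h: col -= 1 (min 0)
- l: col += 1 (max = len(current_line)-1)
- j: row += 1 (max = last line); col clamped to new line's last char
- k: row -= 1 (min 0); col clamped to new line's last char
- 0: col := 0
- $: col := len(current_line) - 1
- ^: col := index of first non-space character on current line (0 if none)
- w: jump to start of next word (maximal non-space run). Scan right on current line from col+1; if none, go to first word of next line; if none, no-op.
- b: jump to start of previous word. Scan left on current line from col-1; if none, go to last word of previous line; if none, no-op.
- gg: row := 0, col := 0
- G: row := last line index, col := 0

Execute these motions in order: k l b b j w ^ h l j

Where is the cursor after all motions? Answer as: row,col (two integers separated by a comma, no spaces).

Answer: 2,1

Derivation:
After 1 (k): row=0 col=0 char='s'
After 2 (l): row=0 col=1 char='n'
After 3 (b): row=0 col=0 char='s'
After 4 (b): row=0 col=0 char='s'
After 5 (j): row=1 col=0 char='c'
After 6 (w): row=1 col=6 char='f'
After 7 (^): row=1 col=0 char='c'
After 8 (h): row=1 col=0 char='c'
After 9 (l): row=1 col=1 char='y'
After 10 (j): row=2 col=1 char='t'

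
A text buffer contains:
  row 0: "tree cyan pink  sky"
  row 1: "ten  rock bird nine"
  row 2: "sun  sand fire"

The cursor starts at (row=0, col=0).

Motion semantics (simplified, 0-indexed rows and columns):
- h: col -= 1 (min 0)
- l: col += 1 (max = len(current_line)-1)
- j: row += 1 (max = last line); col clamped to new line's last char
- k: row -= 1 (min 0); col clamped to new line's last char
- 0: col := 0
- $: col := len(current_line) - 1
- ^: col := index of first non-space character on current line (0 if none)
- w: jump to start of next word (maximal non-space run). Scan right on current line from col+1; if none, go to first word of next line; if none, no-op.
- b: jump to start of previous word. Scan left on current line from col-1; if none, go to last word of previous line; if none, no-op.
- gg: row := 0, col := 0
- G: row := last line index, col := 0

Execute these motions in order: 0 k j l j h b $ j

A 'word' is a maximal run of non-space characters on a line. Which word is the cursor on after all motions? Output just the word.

Answer: fire

Derivation:
After 1 (0): row=0 col=0 char='t'
After 2 (k): row=0 col=0 char='t'
After 3 (j): row=1 col=0 char='t'
After 4 (l): row=1 col=1 char='e'
After 5 (j): row=2 col=1 char='u'
After 6 (h): row=2 col=0 char='s'
After 7 (b): row=1 col=15 char='n'
After 8 ($): row=1 col=18 char='e'
After 9 (j): row=2 col=13 char='e'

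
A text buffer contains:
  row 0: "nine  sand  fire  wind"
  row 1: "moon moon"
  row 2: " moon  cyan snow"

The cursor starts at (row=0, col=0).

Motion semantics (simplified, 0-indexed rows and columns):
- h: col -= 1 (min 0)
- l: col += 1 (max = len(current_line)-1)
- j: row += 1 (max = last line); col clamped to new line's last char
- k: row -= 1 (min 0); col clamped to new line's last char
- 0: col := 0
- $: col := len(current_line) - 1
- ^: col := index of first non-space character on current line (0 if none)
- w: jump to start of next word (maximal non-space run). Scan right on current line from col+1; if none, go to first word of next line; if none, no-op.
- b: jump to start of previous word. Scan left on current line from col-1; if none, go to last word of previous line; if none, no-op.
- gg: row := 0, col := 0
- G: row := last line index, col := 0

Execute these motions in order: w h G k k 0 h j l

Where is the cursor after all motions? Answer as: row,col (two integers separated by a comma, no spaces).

After 1 (w): row=0 col=6 char='s'
After 2 (h): row=0 col=5 char='_'
After 3 (G): row=2 col=0 char='_'
After 4 (k): row=1 col=0 char='m'
After 5 (k): row=0 col=0 char='n'
After 6 (0): row=0 col=0 char='n'
After 7 (h): row=0 col=0 char='n'
After 8 (j): row=1 col=0 char='m'
After 9 (l): row=1 col=1 char='o'

Answer: 1,1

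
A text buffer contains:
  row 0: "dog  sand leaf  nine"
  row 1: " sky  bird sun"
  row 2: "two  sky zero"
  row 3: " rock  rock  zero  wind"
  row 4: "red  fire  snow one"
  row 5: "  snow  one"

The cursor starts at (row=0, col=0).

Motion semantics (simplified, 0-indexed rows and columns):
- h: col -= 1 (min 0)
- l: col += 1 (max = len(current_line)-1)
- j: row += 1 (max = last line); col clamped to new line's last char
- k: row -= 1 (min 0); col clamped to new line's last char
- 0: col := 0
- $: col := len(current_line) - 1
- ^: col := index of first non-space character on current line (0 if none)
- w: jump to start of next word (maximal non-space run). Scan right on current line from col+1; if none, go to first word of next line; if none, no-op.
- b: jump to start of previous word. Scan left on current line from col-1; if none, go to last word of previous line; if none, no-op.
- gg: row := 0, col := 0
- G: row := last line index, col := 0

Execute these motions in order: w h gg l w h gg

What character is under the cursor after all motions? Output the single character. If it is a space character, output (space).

Answer: d

Derivation:
After 1 (w): row=0 col=5 char='s'
After 2 (h): row=0 col=4 char='_'
After 3 (gg): row=0 col=0 char='d'
After 4 (l): row=0 col=1 char='o'
After 5 (w): row=0 col=5 char='s'
After 6 (h): row=0 col=4 char='_'
After 7 (gg): row=0 col=0 char='d'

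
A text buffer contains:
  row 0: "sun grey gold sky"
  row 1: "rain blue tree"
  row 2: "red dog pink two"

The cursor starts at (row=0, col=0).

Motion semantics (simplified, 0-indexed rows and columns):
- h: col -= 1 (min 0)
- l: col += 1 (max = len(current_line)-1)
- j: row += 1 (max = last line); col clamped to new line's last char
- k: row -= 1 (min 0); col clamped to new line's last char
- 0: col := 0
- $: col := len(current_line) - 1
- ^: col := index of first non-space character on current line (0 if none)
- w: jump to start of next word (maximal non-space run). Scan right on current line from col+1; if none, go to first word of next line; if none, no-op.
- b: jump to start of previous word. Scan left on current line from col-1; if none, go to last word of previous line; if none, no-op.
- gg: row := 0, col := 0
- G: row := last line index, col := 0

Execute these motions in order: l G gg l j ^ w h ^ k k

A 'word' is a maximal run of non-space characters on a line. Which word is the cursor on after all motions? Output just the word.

After 1 (l): row=0 col=1 char='u'
After 2 (G): row=2 col=0 char='r'
After 3 (gg): row=0 col=0 char='s'
After 4 (l): row=0 col=1 char='u'
After 5 (j): row=1 col=1 char='a'
After 6 (^): row=1 col=0 char='r'
After 7 (w): row=1 col=5 char='b'
After 8 (h): row=1 col=4 char='_'
After 9 (^): row=1 col=0 char='r'
After 10 (k): row=0 col=0 char='s'
After 11 (k): row=0 col=0 char='s'

Answer: sun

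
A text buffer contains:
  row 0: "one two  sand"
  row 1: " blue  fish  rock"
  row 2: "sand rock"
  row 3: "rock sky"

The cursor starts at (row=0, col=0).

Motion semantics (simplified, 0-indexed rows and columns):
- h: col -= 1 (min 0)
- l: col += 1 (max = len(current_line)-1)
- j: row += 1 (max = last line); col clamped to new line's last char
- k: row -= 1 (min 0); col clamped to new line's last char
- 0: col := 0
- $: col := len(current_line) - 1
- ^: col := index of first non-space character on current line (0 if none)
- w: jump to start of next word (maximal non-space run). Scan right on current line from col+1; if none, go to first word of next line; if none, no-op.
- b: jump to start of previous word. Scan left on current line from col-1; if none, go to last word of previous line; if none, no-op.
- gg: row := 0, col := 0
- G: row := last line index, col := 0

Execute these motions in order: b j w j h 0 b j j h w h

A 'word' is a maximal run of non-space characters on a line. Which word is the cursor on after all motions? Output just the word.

Answer: sky

Derivation:
After 1 (b): row=0 col=0 char='o'
After 2 (j): row=1 col=0 char='_'
After 3 (w): row=1 col=1 char='b'
After 4 (j): row=2 col=1 char='a'
After 5 (h): row=2 col=0 char='s'
After 6 (0): row=2 col=0 char='s'
After 7 (b): row=1 col=13 char='r'
After 8 (j): row=2 col=8 char='k'
After 9 (j): row=3 col=7 char='y'
After 10 (h): row=3 col=6 char='k'
After 11 (w): row=3 col=6 char='k'
After 12 (h): row=3 col=5 char='s'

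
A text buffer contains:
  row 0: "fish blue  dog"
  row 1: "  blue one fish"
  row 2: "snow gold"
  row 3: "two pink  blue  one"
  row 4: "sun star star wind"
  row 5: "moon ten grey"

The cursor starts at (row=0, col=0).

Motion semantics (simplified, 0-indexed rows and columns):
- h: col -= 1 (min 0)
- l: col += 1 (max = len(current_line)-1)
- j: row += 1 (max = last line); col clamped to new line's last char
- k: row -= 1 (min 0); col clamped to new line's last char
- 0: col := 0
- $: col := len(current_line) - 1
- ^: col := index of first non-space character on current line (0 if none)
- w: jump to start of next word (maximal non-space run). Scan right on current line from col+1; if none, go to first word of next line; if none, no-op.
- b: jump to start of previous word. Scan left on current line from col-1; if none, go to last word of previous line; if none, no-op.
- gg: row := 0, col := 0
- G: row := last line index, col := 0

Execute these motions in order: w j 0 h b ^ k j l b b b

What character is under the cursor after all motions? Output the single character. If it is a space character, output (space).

Answer: f

Derivation:
After 1 (w): row=0 col=5 char='b'
After 2 (j): row=1 col=5 char='e'
After 3 (0): row=1 col=0 char='_'
After 4 (h): row=1 col=0 char='_'
After 5 (b): row=0 col=11 char='d'
After 6 (^): row=0 col=0 char='f'
After 7 (k): row=0 col=0 char='f'
After 8 (j): row=1 col=0 char='_'
After 9 (l): row=1 col=1 char='_'
After 10 (b): row=0 col=11 char='d'
After 11 (b): row=0 col=5 char='b'
After 12 (b): row=0 col=0 char='f'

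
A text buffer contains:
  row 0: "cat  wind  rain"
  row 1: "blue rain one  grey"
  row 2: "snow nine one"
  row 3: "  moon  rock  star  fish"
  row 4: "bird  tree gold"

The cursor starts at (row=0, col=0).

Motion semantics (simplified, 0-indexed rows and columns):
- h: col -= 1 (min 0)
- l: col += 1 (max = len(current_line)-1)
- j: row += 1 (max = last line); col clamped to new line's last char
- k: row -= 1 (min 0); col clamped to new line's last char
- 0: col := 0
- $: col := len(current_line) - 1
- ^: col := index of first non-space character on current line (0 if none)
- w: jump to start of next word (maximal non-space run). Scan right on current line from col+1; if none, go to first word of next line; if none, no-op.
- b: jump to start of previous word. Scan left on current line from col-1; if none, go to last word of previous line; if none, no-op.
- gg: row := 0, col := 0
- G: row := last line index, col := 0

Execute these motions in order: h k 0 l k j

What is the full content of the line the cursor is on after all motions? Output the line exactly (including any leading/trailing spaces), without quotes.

Answer: blue rain one  grey

Derivation:
After 1 (h): row=0 col=0 char='c'
After 2 (k): row=0 col=0 char='c'
After 3 (0): row=0 col=0 char='c'
After 4 (l): row=0 col=1 char='a'
After 5 (k): row=0 col=1 char='a'
After 6 (j): row=1 col=1 char='l'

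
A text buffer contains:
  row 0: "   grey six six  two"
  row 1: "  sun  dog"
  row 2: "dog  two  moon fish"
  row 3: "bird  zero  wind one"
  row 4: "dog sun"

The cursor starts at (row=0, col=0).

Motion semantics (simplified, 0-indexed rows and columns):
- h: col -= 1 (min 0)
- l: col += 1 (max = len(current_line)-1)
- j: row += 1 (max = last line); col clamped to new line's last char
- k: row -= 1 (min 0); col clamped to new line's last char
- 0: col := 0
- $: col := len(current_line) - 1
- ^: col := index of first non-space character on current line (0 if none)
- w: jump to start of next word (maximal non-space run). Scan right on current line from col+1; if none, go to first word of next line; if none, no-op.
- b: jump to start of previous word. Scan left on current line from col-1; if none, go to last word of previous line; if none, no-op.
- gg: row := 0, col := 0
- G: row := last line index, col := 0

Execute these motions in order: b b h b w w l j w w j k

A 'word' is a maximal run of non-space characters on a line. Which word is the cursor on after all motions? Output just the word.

After 1 (b): row=0 col=0 char='_'
After 2 (b): row=0 col=0 char='_'
After 3 (h): row=0 col=0 char='_'
After 4 (b): row=0 col=0 char='_'
After 5 (w): row=0 col=3 char='g'
After 6 (w): row=0 col=8 char='s'
After 7 (l): row=0 col=9 char='i'
After 8 (j): row=1 col=9 char='g'
After 9 (w): row=2 col=0 char='d'
After 10 (w): row=2 col=5 char='t'
After 11 (j): row=3 col=5 char='_'
After 12 (k): row=2 col=5 char='t'

Answer: two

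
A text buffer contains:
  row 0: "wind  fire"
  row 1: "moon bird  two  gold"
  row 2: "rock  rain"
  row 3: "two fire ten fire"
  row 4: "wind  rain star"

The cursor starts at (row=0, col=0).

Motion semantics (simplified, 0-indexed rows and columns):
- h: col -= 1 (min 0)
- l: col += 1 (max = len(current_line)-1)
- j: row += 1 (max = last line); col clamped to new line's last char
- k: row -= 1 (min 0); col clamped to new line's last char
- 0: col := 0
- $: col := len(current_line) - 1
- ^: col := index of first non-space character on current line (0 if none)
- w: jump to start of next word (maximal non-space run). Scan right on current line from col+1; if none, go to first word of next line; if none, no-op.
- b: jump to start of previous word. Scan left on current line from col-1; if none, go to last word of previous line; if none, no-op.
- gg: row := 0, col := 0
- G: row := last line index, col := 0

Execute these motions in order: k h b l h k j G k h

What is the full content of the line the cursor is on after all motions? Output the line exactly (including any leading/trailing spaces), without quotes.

Answer: two fire ten fire

Derivation:
After 1 (k): row=0 col=0 char='w'
After 2 (h): row=0 col=0 char='w'
After 3 (b): row=0 col=0 char='w'
After 4 (l): row=0 col=1 char='i'
After 5 (h): row=0 col=0 char='w'
After 6 (k): row=0 col=0 char='w'
After 7 (j): row=1 col=0 char='m'
After 8 (G): row=4 col=0 char='w'
After 9 (k): row=3 col=0 char='t'
After 10 (h): row=3 col=0 char='t'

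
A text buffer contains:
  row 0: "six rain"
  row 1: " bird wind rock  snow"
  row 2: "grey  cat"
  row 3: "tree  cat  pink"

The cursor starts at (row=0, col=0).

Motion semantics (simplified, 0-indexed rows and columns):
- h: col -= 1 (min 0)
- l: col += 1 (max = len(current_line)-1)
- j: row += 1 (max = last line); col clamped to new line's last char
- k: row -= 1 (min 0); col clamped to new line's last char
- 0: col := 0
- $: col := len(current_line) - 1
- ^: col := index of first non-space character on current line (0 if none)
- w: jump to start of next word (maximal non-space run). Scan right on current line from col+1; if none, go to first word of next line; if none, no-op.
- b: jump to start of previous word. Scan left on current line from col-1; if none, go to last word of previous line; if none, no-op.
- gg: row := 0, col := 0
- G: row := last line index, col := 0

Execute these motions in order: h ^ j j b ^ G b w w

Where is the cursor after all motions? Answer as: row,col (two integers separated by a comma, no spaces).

After 1 (h): row=0 col=0 char='s'
After 2 (^): row=0 col=0 char='s'
After 3 (j): row=1 col=0 char='_'
After 4 (j): row=2 col=0 char='g'
After 5 (b): row=1 col=17 char='s'
After 6 (^): row=1 col=1 char='b'
After 7 (G): row=3 col=0 char='t'
After 8 (b): row=2 col=6 char='c'
After 9 (w): row=3 col=0 char='t'
After 10 (w): row=3 col=6 char='c'

Answer: 3,6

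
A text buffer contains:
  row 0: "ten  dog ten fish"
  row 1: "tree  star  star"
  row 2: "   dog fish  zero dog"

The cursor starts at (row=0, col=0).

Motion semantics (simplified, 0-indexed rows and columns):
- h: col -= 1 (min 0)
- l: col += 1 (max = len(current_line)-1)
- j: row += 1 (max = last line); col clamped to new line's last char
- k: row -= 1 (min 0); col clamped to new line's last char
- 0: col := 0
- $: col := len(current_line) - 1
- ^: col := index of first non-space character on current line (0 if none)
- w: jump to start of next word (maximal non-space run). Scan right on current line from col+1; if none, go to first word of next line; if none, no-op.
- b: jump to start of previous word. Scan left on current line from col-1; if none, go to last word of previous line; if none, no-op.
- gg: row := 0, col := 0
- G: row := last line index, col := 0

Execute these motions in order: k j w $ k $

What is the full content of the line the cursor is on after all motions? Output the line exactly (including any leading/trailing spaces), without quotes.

Answer: ten  dog ten fish

Derivation:
After 1 (k): row=0 col=0 char='t'
After 2 (j): row=1 col=0 char='t'
After 3 (w): row=1 col=6 char='s'
After 4 ($): row=1 col=15 char='r'
After 5 (k): row=0 col=15 char='s'
After 6 ($): row=0 col=16 char='h'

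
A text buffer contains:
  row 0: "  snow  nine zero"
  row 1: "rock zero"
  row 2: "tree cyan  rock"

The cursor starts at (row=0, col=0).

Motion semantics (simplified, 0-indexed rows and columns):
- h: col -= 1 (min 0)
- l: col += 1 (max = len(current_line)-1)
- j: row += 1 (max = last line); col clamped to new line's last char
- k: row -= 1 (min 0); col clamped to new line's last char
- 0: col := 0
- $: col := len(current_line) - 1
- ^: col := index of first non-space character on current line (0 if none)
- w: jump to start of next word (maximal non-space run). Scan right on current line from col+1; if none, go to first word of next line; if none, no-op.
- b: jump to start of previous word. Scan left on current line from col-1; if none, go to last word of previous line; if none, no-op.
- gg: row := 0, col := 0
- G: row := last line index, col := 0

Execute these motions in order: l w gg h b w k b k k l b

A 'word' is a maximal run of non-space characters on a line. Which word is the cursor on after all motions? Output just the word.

Answer: snow

Derivation:
After 1 (l): row=0 col=1 char='_'
After 2 (w): row=0 col=2 char='s'
After 3 (gg): row=0 col=0 char='_'
After 4 (h): row=0 col=0 char='_'
After 5 (b): row=0 col=0 char='_'
After 6 (w): row=0 col=2 char='s'
After 7 (k): row=0 col=2 char='s'
After 8 (b): row=0 col=2 char='s'
After 9 (k): row=0 col=2 char='s'
After 10 (k): row=0 col=2 char='s'
After 11 (l): row=0 col=3 char='n'
After 12 (b): row=0 col=2 char='s'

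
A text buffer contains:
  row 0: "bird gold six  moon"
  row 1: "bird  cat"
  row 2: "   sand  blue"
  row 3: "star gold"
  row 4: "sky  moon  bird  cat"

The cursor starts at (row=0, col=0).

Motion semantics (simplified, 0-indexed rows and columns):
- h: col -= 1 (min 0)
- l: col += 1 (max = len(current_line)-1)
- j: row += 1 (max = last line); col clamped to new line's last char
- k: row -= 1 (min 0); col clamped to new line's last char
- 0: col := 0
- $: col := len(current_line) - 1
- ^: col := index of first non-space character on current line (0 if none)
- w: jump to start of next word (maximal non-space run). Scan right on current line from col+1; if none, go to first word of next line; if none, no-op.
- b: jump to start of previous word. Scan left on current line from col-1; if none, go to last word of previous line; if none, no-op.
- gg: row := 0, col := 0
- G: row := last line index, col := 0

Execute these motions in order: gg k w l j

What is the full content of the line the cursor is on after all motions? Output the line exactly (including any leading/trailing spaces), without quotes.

After 1 (gg): row=0 col=0 char='b'
After 2 (k): row=0 col=0 char='b'
After 3 (w): row=0 col=5 char='g'
After 4 (l): row=0 col=6 char='o'
After 5 (j): row=1 col=6 char='c'

Answer: bird  cat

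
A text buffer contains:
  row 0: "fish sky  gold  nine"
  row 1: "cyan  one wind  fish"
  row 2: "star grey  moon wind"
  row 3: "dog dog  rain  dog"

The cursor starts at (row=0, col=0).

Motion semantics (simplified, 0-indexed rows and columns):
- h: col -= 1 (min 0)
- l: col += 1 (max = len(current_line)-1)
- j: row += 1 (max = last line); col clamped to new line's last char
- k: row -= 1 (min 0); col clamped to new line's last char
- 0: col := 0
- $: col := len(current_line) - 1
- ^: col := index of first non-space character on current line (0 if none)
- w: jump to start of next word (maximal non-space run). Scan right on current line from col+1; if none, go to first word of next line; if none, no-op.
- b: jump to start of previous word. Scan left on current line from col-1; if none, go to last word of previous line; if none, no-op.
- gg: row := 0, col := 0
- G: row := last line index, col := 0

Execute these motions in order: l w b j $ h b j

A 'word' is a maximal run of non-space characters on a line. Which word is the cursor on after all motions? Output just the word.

Answer: wind

Derivation:
After 1 (l): row=0 col=1 char='i'
After 2 (w): row=0 col=5 char='s'
After 3 (b): row=0 col=0 char='f'
After 4 (j): row=1 col=0 char='c'
After 5 ($): row=1 col=19 char='h'
After 6 (h): row=1 col=18 char='s'
After 7 (b): row=1 col=16 char='f'
After 8 (j): row=2 col=16 char='w'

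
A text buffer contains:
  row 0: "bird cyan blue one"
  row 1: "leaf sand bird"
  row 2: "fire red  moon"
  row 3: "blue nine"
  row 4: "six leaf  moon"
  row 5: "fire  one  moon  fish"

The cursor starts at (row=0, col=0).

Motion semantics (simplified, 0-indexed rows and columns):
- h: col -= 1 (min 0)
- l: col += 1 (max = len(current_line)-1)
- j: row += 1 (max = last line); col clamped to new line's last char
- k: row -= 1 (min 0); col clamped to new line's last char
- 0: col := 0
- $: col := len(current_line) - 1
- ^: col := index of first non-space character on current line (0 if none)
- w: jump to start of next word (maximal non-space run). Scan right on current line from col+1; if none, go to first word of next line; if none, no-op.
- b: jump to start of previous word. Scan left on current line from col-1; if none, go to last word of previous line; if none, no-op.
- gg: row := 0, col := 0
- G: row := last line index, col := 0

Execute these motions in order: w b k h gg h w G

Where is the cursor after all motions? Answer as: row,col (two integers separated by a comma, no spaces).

After 1 (w): row=0 col=5 char='c'
After 2 (b): row=0 col=0 char='b'
After 3 (k): row=0 col=0 char='b'
After 4 (h): row=0 col=0 char='b'
After 5 (gg): row=0 col=0 char='b'
After 6 (h): row=0 col=0 char='b'
After 7 (w): row=0 col=5 char='c'
After 8 (G): row=5 col=0 char='f'

Answer: 5,0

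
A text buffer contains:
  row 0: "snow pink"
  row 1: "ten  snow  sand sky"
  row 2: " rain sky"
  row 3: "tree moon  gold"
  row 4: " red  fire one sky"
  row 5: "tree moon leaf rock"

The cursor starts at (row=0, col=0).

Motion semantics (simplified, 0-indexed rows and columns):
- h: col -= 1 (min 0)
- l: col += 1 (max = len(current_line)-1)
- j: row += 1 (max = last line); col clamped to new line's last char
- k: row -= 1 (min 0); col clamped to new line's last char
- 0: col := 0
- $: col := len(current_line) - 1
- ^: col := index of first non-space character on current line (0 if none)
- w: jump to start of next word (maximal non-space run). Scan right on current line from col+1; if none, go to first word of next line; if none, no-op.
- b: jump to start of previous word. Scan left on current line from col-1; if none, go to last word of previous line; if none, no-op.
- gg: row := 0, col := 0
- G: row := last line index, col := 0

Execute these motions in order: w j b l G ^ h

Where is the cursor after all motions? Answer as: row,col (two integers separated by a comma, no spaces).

After 1 (w): row=0 col=5 char='p'
After 2 (j): row=1 col=5 char='s'
After 3 (b): row=1 col=0 char='t'
After 4 (l): row=1 col=1 char='e'
After 5 (G): row=5 col=0 char='t'
After 6 (^): row=5 col=0 char='t'
After 7 (h): row=5 col=0 char='t'

Answer: 5,0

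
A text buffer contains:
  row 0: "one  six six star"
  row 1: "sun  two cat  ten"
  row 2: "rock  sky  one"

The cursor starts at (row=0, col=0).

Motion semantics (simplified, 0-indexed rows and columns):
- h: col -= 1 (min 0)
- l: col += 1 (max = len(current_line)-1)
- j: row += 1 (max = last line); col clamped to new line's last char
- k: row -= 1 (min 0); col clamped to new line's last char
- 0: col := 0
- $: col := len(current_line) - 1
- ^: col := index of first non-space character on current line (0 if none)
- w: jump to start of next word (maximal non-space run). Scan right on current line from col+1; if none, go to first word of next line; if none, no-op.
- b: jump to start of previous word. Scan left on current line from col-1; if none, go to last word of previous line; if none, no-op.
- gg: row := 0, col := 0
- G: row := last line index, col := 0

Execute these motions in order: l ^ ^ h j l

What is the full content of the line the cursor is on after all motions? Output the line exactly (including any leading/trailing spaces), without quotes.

Answer: sun  two cat  ten

Derivation:
After 1 (l): row=0 col=1 char='n'
After 2 (^): row=0 col=0 char='o'
After 3 (^): row=0 col=0 char='o'
After 4 (h): row=0 col=0 char='o'
After 5 (j): row=1 col=0 char='s'
After 6 (l): row=1 col=1 char='u'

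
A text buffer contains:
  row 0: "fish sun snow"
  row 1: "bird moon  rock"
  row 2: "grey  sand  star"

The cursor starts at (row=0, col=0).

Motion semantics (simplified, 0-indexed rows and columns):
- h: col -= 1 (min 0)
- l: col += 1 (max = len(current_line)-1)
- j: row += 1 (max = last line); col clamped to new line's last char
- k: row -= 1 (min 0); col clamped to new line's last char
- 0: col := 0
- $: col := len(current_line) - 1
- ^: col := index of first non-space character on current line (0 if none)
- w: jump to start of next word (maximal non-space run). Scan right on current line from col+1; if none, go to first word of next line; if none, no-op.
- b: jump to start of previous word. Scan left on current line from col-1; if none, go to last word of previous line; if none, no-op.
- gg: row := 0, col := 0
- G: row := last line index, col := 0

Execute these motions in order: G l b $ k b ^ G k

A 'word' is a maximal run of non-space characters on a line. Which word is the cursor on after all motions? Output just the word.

After 1 (G): row=2 col=0 char='g'
After 2 (l): row=2 col=1 char='r'
After 3 (b): row=2 col=0 char='g'
After 4 ($): row=2 col=15 char='r'
After 5 (k): row=1 col=14 char='k'
After 6 (b): row=1 col=11 char='r'
After 7 (^): row=1 col=0 char='b'
After 8 (G): row=2 col=0 char='g'
After 9 (k): row=1 col=0 char='b'

Answer: bird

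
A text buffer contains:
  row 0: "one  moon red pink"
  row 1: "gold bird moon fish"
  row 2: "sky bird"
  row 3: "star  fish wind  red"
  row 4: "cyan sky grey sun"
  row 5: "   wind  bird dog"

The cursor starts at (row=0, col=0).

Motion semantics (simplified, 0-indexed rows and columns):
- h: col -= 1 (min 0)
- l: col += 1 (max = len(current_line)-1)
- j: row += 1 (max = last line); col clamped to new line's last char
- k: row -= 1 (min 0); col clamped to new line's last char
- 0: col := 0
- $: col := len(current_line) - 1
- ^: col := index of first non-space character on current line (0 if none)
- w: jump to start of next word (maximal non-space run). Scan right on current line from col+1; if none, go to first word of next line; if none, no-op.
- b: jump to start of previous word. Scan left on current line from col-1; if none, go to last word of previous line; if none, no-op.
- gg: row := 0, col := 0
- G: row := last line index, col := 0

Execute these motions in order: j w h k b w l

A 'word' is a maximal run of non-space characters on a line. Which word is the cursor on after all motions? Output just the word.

After 1 (j): row=1 col=0 char='g'
After 2 (w): row=1 col=5 char='b'
After 3 (h): row=1 col=4 char='_'
After 4 (k): row=0 col=4 char='_'
After 5 (b): row=0 col=0 char='o'
After 6 (w): row=0 col=5 char='m'
After 7 (l): row=0 col=6 char='o'

Answer: moon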